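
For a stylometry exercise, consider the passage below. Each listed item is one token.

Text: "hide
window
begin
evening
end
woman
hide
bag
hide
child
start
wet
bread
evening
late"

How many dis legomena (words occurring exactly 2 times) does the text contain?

Frequencies: hide:3, evening:2, window:1, begin:1, end:1, woman:1, bag:1, child:1, start:1, wet:1, bread:1, late:1
Words with frequency 2: evening

1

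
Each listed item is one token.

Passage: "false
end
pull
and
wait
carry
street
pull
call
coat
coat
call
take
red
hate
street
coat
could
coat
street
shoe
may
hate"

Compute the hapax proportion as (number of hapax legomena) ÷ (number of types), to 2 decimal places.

0.67

Frequencies: coat:4, street:3, pull:2, call:2, hate:2, false:1, end:1, and:1, wait:1, carry:1, take:1, red:1, could:1, shoe:1, may:1
Hapax count = 10; type count = 15.
Ratio = 10 / 15 = 0.67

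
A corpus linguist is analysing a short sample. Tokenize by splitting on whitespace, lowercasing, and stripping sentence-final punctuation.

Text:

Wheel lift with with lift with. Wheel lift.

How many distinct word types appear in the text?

3

Distinct types: {lift, wheel, with}
V = 3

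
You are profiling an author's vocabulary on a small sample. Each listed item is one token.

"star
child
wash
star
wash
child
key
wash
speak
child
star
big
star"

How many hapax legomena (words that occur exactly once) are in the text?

3

Frequencies: star:4, child:3, wash:3, key:1, speak:1, big:1
Hapax (freq=1): big, key, speak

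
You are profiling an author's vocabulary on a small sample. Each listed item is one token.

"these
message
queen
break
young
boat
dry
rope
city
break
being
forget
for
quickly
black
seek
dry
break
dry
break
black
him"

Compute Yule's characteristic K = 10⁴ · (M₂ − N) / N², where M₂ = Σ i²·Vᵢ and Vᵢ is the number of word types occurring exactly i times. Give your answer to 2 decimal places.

Frequencies: break:4, dry:3, black:2, these:1, message:1, queen:1, young:1, boat:1, rope:1, city:1, being:1, forget:1, for:1, quickly:1, seek:1, him:1
N = 22. Frequency spectrum: V_1=13, V_2=1, V_3=1, V_4=1
M₂ = 1²·13 + 2²·1 + 3²·1 + 4²·1 = 42
K = 10000 × (42 − 22) / 22² = 413.22

413.22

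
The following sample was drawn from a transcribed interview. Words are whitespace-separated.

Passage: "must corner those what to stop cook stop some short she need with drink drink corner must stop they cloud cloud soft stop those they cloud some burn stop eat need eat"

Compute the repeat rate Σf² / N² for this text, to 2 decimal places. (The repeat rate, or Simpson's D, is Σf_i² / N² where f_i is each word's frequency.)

0.07

Frequencies: stop:5, cloud:3, must:2, corner:2, those:2, some:2, need:2, drink:2, they:2, eat:2, what:1, to:1, cook:1, short:1, she:1, with:1, soft:1, burn:1
Σf² = 74; N² = 1024
Repeat rate = 74 / 1024 = 0.07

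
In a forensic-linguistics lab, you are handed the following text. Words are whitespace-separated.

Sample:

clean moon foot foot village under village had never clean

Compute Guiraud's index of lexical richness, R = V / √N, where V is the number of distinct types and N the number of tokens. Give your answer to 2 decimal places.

2.21

N = 10, V = 7.
√N = 3.162278
R = 7 / 3.162278 = 2.21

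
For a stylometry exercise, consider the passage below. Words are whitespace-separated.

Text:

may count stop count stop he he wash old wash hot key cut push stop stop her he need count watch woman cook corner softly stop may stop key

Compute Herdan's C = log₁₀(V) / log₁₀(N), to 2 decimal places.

0.84

N = 29, V = 17.
log₁₀(V) = 1.230449, log₁₀(N) = 1.462398
C = 1.230449 / 1.462398 = 0.84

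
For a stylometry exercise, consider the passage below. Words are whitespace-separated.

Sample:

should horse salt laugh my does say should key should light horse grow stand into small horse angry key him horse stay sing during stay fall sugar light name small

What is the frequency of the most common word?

4

Frequencies: horse:4, should:3, key:2, light:2, small:2, stay:2, salt:1, laugh:1, my:1, does:1, say:1, grow:1, stand:1, into:1, angry:1, him:1, sing:1, during:1, fall:1, sugar:1, … (1 more, each freq 1)
Most common: 'horse' with frequency 4.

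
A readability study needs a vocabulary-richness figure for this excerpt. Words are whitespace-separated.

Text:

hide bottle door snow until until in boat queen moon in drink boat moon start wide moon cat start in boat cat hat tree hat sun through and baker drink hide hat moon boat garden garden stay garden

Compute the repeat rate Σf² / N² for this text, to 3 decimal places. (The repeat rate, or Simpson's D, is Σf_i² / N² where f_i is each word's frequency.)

Frequencies: boat:4, moon:4, in:3, hat:3, garden:3, hide:2, until:2, drink:2, start:2, cat:2, bottle:1, door:1, snow:1, queen:1, wide:1, tree:1, sun:1, through:1, and:1, baker:1, … (1 more, each freq 1)
Σf² = 90; N² = 1444
Repeat rate = 90 / 1444 = 0.062

0.062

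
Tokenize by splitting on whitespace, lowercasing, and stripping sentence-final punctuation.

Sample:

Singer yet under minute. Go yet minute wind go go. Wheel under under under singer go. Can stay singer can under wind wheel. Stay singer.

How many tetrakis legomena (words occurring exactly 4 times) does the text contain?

2

Frequencies: under:5, singer:4, go:4, yet:2, minute:2, wind:2, wheel:2, can:2, stay:2
Words with frequency 4: go, singer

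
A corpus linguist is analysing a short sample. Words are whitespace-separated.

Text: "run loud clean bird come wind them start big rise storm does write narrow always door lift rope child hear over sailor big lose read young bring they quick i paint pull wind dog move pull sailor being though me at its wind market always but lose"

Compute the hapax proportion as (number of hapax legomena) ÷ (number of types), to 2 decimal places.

0.85

Frequencies: wind:3, big:2, always:2, sailor:2, lose:2, pull:2, run:1, loud:1, clean:1, bird:1, come:1, them:1, start:1, rise:1, storm:1, does:1, write:1, narrow:1, door:1, lift:1, … (20 more, each freq 1)
Hapax count = 34; type count = 40.
Ratio = 34 / 40 = 0.85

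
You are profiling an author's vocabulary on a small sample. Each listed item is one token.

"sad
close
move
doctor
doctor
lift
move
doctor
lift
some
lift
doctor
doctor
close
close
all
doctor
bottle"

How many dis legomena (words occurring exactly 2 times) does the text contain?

1

Frequencies: doctor:6, close:3, lift:3, move:2, sad:1, some:1, all:1, bottle:1
Words with frequency 2: move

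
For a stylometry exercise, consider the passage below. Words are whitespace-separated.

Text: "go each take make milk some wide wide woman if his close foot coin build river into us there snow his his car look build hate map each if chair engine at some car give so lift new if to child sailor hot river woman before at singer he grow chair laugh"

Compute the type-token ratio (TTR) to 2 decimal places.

N = 52 tokens, V = 39 types.
TTR = V / N = 39 / 52 = 0.75

0.75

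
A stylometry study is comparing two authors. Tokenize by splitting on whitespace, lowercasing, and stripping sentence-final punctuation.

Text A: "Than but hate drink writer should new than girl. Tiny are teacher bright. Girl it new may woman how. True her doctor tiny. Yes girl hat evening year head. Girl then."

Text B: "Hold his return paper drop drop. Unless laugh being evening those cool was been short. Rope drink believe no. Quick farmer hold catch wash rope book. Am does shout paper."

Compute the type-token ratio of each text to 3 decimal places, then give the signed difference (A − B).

-0.061

TTR(A) = 25/31 = 0.806
TTR(B) = 26/30 = 0.867
Difference = 0.806 − 0.867 = -0.061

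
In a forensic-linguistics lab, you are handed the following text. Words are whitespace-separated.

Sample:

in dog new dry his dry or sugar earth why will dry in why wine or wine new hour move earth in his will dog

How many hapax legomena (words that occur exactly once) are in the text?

Frequencies: in:3, dry:3, dog:2, new:2, his:2, or:2, earth:2, why:2, will:2, wine:2, sugar:1, hour:1, move:1
Hapax (freq=1): hour, move, sugar

3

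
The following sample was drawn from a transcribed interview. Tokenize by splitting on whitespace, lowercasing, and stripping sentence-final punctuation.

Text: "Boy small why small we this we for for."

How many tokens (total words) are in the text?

9

Tokens: boy, small, why, small, we, this, we, for, for
N = 9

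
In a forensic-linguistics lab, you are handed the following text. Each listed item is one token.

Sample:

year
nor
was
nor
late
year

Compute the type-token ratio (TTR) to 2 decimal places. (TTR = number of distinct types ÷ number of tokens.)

0.67

N = 6 tokens, V = 4 types.
TTR = V / N = 4 / 6 = 0.67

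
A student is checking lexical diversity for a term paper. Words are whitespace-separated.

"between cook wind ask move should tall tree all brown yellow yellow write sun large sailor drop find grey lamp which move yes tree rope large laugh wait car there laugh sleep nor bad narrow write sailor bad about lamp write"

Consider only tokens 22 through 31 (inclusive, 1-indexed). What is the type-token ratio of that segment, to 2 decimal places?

Segment tokens 22–31: move, yes, tree, rope, large, laugh, wait, car, there, laugh
Segment N = 10, segment V = 9.
TTR = 9 / 10 = 0.90

0.90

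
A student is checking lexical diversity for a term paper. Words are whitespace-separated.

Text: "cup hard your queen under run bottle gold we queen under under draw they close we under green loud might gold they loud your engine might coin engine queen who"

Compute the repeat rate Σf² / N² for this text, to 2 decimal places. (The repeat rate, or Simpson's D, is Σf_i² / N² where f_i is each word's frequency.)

Frequencies: under:4, queen:3, your:2, gold:2, we:2, they:2, loud:2, might:2, engine:2, cup:1, hard:1, run:1, bottle:1, draw:1, close:1, green:1, coin:1, who:1
Σf² = 62; N² = 900
Repeat rate = 62 / 900 = 0.07

0.07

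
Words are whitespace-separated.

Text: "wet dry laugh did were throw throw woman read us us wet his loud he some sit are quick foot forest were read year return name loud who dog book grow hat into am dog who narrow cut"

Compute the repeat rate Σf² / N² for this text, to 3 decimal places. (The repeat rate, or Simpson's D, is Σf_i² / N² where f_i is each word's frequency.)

Frequencies: wet:2, were:2, throw:2, read:2, us:2, loud:2, who:2, dog:2, dry:1, laugh:1, did:1, woman:1, his:1, he:1, some:1, sit:1, are:1, quick:1, foot:1, forest:1, … (10 more, each freq 1)
Σf² = 54; N² = 1444
Repeat rate = 54 / 1444 = 0.037

0.037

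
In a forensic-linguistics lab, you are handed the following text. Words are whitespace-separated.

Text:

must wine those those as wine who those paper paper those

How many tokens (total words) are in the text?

Tokens: must, wine, those, those, as, wine, who, those, paper, paper, those
N = 11

11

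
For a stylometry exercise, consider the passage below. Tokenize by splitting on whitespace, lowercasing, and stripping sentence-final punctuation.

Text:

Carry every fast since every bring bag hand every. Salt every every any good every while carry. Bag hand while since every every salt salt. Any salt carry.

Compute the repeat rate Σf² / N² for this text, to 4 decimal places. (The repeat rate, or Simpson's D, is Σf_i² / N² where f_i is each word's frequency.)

Frequencies: every:8, salt:4, carry:3, since:2, bag:2, hand:2, any:2, while:2, fast:1, bring:1, good:1
Σf² = 112; N² = 784
Repeat rate = 112 / 784 = 0.1429

0.1429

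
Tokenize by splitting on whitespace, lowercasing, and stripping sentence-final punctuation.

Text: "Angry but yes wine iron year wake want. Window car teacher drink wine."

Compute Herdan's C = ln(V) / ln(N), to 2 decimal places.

0.97

N = 13, V = 12.
ln(V) = 2.484907, ln(N) = 2.564949
C = 2.484907 / 2.564949 = 0.97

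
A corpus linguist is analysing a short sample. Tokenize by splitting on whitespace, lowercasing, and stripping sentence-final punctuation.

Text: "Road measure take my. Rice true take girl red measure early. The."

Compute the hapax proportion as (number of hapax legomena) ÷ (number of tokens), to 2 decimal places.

0.67

Frequencies: measure:2, take:2, road:1, my:1, rice:1, true:1, girl:1, red:1, early:1, the:1
Hapax count = 8; token count = 12.
Ratio = 8 / 12 = 0.67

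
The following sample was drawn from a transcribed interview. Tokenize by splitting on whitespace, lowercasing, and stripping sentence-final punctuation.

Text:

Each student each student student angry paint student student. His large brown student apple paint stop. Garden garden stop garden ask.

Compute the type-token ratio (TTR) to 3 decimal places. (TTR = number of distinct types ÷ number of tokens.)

0.524

N = 21 tokens, V = 11 types.
TTR = V / N = 11 / 21 = 0.524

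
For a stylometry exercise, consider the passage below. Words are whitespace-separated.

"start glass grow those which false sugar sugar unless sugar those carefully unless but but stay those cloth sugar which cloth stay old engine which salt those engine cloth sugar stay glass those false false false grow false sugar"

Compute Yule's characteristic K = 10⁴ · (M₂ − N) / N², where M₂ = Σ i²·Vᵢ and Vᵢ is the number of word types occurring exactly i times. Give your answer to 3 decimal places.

Frequencies: sugar:6, those:5, false:5, which:3, stay:3, cloth:3, glass:2, grow:2, unless:2, but:2, engine:2, start:1, carefully:1, old:1, salt:1
N = 39. Frequency spectrum: V_1=4, V_2=5, V_3=3, V_5=2, V_6=1
M₂ = 1²·4 + 2²·5 + 3²·3 + 5²·2 + 6²·1 = 137
K = 10000 × (137 − 39) / 39² = 644.313

644.313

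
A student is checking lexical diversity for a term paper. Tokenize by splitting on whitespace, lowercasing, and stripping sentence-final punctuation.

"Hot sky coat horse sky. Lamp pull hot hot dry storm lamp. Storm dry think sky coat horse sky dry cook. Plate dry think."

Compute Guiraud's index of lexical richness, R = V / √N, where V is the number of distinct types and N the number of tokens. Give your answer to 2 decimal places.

2.25

N = 24, V = 11.
√N = 4.898979
R = 11 / 4.898979 = 2.25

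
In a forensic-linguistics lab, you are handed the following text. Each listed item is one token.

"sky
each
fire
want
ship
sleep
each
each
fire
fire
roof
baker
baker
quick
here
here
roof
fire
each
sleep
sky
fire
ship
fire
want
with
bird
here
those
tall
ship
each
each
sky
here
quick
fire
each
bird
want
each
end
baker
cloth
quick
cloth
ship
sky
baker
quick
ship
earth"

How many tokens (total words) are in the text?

Tokens: sky, each, fire, want, ship, sleep, each, each, fire, fire, roof, baker, baker, quick, here, here, roof, fire, each, sleep, sky, fire, ship, fire, want, with, bird, here, those, tall, ship, each, each, sky, here, quick, fire, each, bird, want, each, end, baker, cloth, quick, cloth, ship, sky, baker, quick, ship, earth
N = 52

52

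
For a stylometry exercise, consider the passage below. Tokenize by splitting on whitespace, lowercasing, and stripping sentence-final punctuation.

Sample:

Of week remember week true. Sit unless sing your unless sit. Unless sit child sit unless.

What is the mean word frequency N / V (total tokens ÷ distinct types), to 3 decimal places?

1.778

N = 16 tokens, V = 9 types.
Mean frequency = N / V = 16 / 9 = 1.778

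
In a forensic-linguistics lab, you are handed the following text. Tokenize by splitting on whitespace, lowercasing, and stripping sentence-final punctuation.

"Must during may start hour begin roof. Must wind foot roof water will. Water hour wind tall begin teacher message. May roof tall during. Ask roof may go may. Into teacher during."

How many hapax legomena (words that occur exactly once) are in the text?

Frequencies: may:4, roof:4, during:3, must:2, hour:2, begin:2, wind:2, water:2, tall:2, teacher:2, start:1, foot:1, will:1, message:1, ask:1, go:1, into:1
Hapax (freq=1): ask, foot, go, into, message, start, will

7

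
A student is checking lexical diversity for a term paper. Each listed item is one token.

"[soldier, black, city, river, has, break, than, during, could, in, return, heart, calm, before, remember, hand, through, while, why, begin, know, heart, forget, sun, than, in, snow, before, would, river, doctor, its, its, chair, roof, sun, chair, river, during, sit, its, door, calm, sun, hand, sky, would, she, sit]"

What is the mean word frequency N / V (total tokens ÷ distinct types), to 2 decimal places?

N = 49 tokens, V = 33 types.
Mean frequency = N / V = 49 / 33 = 1.48

1.48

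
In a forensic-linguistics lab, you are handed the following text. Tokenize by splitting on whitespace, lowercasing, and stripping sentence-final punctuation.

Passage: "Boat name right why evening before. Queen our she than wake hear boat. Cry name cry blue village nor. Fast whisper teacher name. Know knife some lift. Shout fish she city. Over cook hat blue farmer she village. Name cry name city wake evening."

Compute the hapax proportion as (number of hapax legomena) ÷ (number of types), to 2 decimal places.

Frequencies: name:5, she:3, cry:3, boat:2, evening:2, wake:2, blue:2, village:2, city:2, right:1, why:1, before:1, queen:1, our:1, than:1, hear:1, nor:1, fast:1, whisper:1, teacher:1, … (10 more, each freq 1)
Hapax count = 21; type count = 30.
Ratio = 21 / 30 = 0.70

0.70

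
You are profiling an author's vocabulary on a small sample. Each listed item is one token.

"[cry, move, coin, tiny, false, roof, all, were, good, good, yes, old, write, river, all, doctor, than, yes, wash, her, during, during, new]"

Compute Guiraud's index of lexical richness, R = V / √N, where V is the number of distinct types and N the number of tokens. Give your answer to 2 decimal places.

3.96

N = 23, V = 19.
√N = 4.795832
R = 19 / 4.795832 = 3.96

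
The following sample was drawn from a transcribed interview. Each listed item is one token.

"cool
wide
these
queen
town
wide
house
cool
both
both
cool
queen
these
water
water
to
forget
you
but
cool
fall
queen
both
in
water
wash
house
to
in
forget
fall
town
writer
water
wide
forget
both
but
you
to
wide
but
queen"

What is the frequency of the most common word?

Frequencies: cool:4, wide:4, queen:4, both:4, water:4, to:3, forget:3, but:3, these:2, town:2, house:2, you:2, fall:2, in:2, wash:1, writer:1
Most common: 'cool' with frequency 4.

4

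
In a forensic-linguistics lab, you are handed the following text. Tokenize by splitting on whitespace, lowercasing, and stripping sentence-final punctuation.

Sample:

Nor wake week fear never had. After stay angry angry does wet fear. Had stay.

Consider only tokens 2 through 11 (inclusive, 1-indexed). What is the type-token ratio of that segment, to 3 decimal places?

0.900

Segment tokens 2–11: wake, week, fear, never, had, after, stay, angry, angry, does
Segment N = 10, segment V = 9.
TTR = 9 / 10 = 0.900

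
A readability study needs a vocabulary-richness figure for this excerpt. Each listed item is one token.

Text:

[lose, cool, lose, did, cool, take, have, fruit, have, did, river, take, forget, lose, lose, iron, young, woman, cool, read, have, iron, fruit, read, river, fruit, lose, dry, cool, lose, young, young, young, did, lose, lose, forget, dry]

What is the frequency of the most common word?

8

Frequencies: lose:8, cool:4, young:4, did:3, have:3, fruit:3, take:2, river:2, forget:2, iron:2, read:2, dry:2, woman:1
Most common: 'lose' with frequency 8.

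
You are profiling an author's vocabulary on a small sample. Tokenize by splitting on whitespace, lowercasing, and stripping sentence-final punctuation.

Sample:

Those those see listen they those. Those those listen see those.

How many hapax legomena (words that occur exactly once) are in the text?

1

Frequencies: those:6, see:2, listen:2, they:1
Hapax (freq=1): they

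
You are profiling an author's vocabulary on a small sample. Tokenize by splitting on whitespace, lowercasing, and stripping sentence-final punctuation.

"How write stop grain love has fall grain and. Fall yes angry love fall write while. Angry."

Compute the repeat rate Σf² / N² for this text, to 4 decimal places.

0.1073

Frequencies: fall:3, write:2, grain:2, love:2, angry:2, how:1, stop:1, has:1, and:1, yes:1, while:1
Σf² = 31; N² = 289
Repeat rate = 31 / 289 = 0.1073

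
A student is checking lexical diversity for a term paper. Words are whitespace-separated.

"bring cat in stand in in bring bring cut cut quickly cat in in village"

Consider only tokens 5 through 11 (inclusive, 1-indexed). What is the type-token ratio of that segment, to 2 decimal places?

0.57

Segment tokens 5–11: in, in, bring, bring, cut, cut, quickly
Segment N = 7, segment V = 4.
TTR = 4 / 7 = 0.57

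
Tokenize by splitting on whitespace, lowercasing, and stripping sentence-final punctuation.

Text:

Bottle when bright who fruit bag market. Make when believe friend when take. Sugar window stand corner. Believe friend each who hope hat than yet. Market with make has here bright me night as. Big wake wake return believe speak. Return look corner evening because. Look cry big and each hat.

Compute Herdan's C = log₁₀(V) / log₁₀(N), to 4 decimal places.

N = 51, V = 35.
log₁₀(V) = 1.544068, log₁₀(N) = 1.707570
C = 1.544068 / 1.707570 = 0.9042

0.9042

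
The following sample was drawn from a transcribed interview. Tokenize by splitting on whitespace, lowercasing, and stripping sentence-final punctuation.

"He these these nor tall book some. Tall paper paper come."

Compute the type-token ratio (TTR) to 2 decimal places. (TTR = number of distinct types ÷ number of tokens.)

0.73

N = 11 tokens, V = 8 types.
TTR = V / N = 8 / 11 = 0.73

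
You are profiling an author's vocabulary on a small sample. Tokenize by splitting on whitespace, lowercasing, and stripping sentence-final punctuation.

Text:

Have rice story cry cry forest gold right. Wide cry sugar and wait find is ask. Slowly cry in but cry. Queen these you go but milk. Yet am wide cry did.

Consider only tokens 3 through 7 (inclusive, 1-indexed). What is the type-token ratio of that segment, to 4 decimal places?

Segment tokens 3–7: story, cry, cry, forest, gold
Segment N = 5, segment V = 4.
TTR = 4 / 5 = 0.8000

0.8000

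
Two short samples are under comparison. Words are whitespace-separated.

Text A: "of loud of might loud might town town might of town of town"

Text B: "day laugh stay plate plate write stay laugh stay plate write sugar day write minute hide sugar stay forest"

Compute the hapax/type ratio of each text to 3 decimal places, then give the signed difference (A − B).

-0.333

A: hapax=0, V=4, ratio=0.000
B: hapax=3, V=9, ratio=0.333
Difference = 0.000 − 0.333 = -0.333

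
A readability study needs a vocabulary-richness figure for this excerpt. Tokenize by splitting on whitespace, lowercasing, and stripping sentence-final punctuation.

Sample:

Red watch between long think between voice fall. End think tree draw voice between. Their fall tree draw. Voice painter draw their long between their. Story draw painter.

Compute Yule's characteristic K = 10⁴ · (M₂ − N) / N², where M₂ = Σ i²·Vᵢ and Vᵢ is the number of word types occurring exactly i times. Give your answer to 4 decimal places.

Frequencies: between:4, draw:4, voice:3, their:3, long:2, think:2, fall:2, tree:2, painter:2, red:1, watch:1, end:1, story:1
N = 28. Frequency spectrum: V_1=4, V_2=5, V_3=2, V_4=2
M₂ = 1²·4 + 2²·5 + 3²·2 + 4²·2 = 74
K = 10000 × (74 − 28) / 28² = 586.7347

586.7347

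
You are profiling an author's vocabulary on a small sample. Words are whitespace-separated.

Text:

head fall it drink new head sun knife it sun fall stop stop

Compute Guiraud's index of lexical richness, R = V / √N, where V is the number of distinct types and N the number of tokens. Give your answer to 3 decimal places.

N = 13, V = 8.
√N = 3.605551
R = 8 / 3.605551 = 2.219

2.219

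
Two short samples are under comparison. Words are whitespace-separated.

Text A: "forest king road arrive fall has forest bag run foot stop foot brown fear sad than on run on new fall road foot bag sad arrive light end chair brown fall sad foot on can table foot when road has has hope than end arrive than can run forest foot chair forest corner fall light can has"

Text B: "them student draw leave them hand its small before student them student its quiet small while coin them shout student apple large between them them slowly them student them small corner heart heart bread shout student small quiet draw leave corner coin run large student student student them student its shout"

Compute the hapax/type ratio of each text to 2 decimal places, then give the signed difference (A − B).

-0.07

A: hapax=8, V=24, ratio=0.33
B: hapax=8, V=20, ratio=0.40
Difference = 0.33 − 0.40 = -0.07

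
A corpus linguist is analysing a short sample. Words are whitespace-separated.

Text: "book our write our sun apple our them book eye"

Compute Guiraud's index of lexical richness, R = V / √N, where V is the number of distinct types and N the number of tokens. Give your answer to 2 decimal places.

2.21

N = 10, V = 7.
√N = 3.162278
R = 7 / 3.162278 = 2.21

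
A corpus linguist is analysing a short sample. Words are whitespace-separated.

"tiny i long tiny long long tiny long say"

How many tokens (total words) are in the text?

Tokens: tiny, i, long, tiny, long, long, tiny, long, say
N = 9

9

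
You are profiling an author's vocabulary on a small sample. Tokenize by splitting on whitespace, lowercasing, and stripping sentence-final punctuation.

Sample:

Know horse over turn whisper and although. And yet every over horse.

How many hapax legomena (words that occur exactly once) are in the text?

Frequencies: horse:2, over:2, and:2, know:1, turn:1, whisper:1, although:1, yet:1, every:1
Hapax (freq=1): although, every, know, turn, whisper, yet

6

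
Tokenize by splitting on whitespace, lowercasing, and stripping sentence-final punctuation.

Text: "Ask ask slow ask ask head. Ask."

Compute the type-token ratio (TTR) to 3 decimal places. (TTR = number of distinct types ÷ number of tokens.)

0.429

N = 7 tokens, V = 3 types.
TTR = V / N = 3 / 7 = 0.429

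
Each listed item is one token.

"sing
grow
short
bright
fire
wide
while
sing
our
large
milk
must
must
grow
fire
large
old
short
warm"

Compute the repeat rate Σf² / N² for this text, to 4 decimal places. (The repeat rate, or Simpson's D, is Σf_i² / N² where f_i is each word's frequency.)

0.0859

Frequencies: sing:2, grow:2, short:2, fire:2, large:2, must:2, bright:1, wide:1, while:1, our:1, milk:1, old:1, warm:1
Σf² = 31; N² = 361
Repeat rate = 31 / 361 = 0.0859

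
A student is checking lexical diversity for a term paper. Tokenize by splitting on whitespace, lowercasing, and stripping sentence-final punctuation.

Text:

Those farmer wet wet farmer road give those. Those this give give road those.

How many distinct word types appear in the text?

6

Distinct types: {farmer, give, road, this, those, wet}
V = 6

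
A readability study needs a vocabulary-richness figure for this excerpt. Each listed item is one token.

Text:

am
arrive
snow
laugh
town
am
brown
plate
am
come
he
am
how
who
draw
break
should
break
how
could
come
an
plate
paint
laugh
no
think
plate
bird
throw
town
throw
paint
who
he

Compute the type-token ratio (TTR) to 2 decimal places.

0.60

N = 35 tokens, V = 21 types.
TTR = V / N = 21 / 35 = 0.60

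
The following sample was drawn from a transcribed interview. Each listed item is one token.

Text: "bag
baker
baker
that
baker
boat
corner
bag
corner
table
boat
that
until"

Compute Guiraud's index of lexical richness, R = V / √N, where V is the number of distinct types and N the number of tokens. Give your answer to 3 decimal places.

1.941

N = 13, V = 7.
√N = 3.605551
R = 7 / 3.605551 = 1.941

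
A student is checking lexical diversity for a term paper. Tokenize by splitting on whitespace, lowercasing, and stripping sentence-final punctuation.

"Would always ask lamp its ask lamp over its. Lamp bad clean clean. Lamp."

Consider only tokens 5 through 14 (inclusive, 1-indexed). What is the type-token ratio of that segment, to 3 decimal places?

0.600

Segment tokens 5–14: its, ask, lamp, over, its, lamp, bad, clean, clean, lamp
Segment N = 10, segment V = 6.
TTR = 6 / 10 = 0.600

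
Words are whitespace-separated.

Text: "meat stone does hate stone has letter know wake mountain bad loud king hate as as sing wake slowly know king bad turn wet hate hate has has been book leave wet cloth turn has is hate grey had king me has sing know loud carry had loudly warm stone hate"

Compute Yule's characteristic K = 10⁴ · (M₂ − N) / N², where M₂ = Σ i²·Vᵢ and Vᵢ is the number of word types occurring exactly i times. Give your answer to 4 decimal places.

Frequencies: hate:6, has:5, stone:3, know:3, king:3, wake:2, bad:2, loud:2, as:2, sing:2, turn:2, wet:2, had:2, meat:1, does:1, letter:1, mountain:1, slowly:1, been:1, book:1, … (8 more, each freq 1)
N = 51. Frequency spectrum: V_1=15, V_2=8, V_3=3, V_5=1, V_6=1
M₂ = 1²·15 + 2²·8 + 3²·3 + 5²·1 + 6²·1 = 135
K = 10000 × (135 − 51) / 51² = 322.9527

322.9527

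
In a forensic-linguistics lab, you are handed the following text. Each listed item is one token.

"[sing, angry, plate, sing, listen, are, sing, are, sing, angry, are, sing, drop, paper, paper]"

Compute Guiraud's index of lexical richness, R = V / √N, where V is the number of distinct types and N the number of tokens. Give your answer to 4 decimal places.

1.8074

N = 15, V = 7.
√N = 3.872983
R = 7 / 3.872983 = 1.8074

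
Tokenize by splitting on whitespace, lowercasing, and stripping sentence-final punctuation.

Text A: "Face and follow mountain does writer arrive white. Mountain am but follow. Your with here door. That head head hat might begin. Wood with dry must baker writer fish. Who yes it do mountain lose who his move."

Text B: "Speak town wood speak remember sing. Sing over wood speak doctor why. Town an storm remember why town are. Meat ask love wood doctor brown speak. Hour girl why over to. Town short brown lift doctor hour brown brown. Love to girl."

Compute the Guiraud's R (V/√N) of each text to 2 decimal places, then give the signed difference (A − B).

A: V=31, N=38, R=5.03
B: V=20, N=42, R=3.09
Difference = 5.03 − 3.09 = 1.94

1.94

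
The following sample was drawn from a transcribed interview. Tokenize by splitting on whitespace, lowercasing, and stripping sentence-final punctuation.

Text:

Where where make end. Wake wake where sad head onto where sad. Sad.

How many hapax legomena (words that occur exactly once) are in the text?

4

Frequencies: where:4, sad:3, wake:2, make:1, end:1, head:1, onto:1
Hapax (freq=1): end, head, make, onto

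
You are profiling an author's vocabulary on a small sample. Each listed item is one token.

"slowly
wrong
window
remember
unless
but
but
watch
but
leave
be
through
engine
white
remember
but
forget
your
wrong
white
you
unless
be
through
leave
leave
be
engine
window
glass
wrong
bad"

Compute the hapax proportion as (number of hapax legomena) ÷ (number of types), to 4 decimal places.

0.4118

Frequencies: but:4, wrong:3, leave:3, be:3, window:2, remember:2, unless:2, through:2, engine:2, white:2, slowly:1, watch:1, forget:1, your:1, you:1, glass:1, bad:1
Hapax count = 7; type count = 17.
Ratio = 7 / 17 = 0.4118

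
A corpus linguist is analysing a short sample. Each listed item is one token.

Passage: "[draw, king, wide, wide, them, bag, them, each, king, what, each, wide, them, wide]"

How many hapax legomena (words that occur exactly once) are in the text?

3

Frequencies: wide:4, them:3, king:2, each:2, draw:1, bag:1, what:1
Hapax (freq=1): bag, draw, what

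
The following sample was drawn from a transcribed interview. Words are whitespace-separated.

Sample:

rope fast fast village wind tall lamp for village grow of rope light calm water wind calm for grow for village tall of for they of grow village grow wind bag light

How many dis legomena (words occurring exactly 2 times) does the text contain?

5

Frequencies: village:4, for:4, grow:4, wind:3, of:3, rope:2, fast:2, tall:2, light:2, calm:2, lamp:1, water:1, they:1, bag:1
Words with frequency 2: calm, fast, light, rope, tall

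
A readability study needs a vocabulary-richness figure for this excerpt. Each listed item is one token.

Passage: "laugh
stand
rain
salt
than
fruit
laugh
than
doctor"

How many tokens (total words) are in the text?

Tokens: laugh, stand, rain, salt, than, fruit, laugh, than, doctor
N = 9

9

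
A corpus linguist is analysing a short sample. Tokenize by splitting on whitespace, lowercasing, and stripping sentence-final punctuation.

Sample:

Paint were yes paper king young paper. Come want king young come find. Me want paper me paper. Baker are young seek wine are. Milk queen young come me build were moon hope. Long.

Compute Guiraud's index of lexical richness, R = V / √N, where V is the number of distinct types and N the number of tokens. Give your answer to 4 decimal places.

N = 34, V = 20.
√N = 5.830952
R = 20 / 5.830952 = 3.4300

3.4300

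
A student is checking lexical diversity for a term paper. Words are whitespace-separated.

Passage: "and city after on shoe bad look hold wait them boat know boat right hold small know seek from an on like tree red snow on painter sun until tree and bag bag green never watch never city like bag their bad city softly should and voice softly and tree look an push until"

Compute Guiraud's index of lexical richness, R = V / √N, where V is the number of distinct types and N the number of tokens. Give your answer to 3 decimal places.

N = 54, V = 33.
√N = 7.348469
R = 33 / 7.348469 = 4.491

4.491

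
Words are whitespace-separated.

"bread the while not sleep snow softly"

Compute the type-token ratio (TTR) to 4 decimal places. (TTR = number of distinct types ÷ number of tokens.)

1.0000

N = 7 tokens, V = 7 types.
TTR = V / N = 7 / 7 = 1.0000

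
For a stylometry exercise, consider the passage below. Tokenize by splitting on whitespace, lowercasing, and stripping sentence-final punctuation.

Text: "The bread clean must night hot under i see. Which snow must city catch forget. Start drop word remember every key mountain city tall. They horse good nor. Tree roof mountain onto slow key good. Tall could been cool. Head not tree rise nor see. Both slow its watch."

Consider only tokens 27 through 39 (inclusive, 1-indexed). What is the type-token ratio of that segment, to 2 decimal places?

Segment tokens 27–39: good, nor, tree, roof, mountain, onto, slow, key, good, tall, could, been, cool
Segment N = 13, segment V = 12.
TTR = 12 / 13 = 0.92

0.92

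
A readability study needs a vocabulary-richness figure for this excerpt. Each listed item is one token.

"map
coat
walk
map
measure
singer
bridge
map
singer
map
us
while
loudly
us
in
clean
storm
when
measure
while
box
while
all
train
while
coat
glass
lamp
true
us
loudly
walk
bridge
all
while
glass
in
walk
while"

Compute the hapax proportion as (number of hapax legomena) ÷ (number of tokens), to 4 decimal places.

Frequencies: while:6, map:4, walk:3, us:3, coat:2, measure:2, singer:2, bridge:2, loudly:2, in:2, all:2, glass:2, clean:1, storm:1, when:1, box:1, train:1, lamp:1, true:1
Hapax count = 7; token count = 39.
Ratio = 7 / 39 = 0.1795

0.1795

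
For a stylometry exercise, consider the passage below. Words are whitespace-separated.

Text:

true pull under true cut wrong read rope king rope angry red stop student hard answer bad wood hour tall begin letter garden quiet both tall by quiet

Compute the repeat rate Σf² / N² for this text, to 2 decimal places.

0.05

Frequencies: true:2, rope:2, tall:2, quiet:2, pull:1, under:1, cut:1, wrong:1, read:1, king:1, angry:1, red:1, stop:1, student:1, hard:1, answer:1, bad:1, wood:1, hour:1, begin:1, … (4 more, each freq 1)
Σf² = 36; N² = 784
Repeat rate = 36 / 784 = 0.05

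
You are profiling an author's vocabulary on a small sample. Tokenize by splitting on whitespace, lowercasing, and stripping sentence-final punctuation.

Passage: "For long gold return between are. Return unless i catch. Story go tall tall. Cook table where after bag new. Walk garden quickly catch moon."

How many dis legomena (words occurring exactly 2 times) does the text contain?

3

Frequencies: return:2, catch:2, tall:2, for:1, long:1, gold:1, between:1, are:1, unless:1, i:1, story:1, go:1, cook:1, table:1, where:1, after:1, bag:1, new:1, walk:1, garden:1, … (2 more, each freq 1)
Words with frequency 2: catch, return, tall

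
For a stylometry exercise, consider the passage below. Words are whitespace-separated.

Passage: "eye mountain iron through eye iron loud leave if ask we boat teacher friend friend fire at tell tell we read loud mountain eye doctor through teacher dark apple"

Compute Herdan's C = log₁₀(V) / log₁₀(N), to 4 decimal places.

0.8744

N = 29, V = 19.
log₁₀(V) = 1.278754, log₁₀(N) = 1.462398
C = 1.278754 / 1.462398 = 0.8744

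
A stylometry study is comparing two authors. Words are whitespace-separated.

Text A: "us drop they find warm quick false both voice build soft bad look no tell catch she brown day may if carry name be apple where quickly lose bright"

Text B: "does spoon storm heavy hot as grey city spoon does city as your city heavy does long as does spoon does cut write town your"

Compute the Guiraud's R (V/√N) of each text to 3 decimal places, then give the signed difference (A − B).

2.785

A: V=29, N=29, R=5.385
B: V=13, N=25, R=2.600
Difference = 5.385 − 2.600 = 2.785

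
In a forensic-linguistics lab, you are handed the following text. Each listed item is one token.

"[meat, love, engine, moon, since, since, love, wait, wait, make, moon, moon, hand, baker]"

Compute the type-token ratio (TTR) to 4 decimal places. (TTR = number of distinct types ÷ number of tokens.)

0.6429

N = 14 tokens, V = 9 types.
TTR = V / N = 9 / 14 = 0.6429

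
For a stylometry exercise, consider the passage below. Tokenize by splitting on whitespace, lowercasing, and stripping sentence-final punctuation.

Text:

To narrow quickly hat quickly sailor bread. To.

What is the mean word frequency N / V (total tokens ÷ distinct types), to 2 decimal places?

1.33

N = 8 tokens, V = 6 types.
Mean frequency = N / V = 8 / 6 = 1.33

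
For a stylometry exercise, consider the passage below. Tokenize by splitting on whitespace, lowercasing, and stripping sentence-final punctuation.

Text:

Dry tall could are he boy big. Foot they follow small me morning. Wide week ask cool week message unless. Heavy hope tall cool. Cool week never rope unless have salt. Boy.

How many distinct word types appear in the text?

Distinct types: {are, ask, big, boy, cool, could, dry, follow, foot, have, he, heavy, hope, me, message, morning, never, rope, salt, small, tall, they, unless, week, wide}
V = 25

25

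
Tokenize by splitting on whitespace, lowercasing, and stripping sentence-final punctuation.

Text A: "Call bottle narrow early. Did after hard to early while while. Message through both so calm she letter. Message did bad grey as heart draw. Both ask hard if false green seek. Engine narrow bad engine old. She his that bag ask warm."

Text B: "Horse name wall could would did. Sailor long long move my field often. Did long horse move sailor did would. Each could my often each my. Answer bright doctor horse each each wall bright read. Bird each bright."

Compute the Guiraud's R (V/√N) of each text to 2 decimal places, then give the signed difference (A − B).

A: V=32, N=43, R=4.88
B: V=18, N=38, R=2.92
Difference = 4.88 − 2.92 = 1.96

1.96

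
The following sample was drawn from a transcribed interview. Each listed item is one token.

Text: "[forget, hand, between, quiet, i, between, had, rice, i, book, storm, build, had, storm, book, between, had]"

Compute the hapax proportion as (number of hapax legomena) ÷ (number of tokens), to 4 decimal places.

Frequencies: between:3, had:3, i:2, book:2, storm:2, forget:1, hand:1, quiet:1, rice:1, build:1
Hapax count = 5; token count = 17.
Ratio = 5 / 17 = 0.2941

0.2941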